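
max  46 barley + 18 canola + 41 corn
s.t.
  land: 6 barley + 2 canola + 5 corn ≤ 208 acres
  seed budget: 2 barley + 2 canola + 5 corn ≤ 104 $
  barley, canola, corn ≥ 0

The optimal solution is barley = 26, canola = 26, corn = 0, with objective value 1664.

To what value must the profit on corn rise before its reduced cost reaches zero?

At the optimum: land uses 208 of 208 (binding); seed budget uses 104 of 104 (binding).
From A_Bᵀ y = c: 6·y_land + 2·y_seed budget = 46; 2·y_land + 2·y_seed budget = 18.
This yields shadow prices y_land = 7, y_seed budget = 2.
corn enters the basis when its profit ≥ yᵀa₃ = 7·5 + 2·5 = 45.

45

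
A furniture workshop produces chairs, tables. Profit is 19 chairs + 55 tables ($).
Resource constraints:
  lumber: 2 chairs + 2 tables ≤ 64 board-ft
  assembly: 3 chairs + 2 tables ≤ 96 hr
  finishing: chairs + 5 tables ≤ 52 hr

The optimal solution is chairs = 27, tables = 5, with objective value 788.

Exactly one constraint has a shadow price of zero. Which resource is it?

assembly

lumber: 64/64 (binding)
assembly: 91/96 (slack 5)
finishing: 52/52 (binding)
By complementary slackness, a constraint with positive slack has shadow price 0 → assembly.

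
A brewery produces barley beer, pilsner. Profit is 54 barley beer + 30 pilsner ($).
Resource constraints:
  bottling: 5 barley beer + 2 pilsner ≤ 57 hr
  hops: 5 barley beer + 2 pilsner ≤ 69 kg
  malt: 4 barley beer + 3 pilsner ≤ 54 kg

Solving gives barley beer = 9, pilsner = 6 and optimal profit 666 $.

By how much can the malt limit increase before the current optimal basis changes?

Binding constraints: bottling, malt. The basis is B = [[5,2],[4,3]] with det 7.
Per unit increase in malt, x* moves by d = (-0.2857, 0.7143).
The basis stays optimal until barley beer reaches 0; allowable increase = 31.5 kg.

31.5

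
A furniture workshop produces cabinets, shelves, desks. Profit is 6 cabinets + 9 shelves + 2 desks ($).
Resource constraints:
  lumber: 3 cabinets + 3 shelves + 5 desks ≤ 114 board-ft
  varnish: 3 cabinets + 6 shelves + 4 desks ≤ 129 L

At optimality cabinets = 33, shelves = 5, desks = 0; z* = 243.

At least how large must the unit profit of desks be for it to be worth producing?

9

At the optimum: lumber uses 114 of 114 (binding); varnish uses 129 of 129 (binding).
From A_Bᵀ y = c: 3·y_lumber + 3·y_varnish = 6; 3·y_lumber + 6·y_varnish = 9.
Solving: y_lumber = 1, y_varnish = 1.
desks enters the basis when its profit ≥ yᵀa₃ = 1·5 + 1·4 = 9.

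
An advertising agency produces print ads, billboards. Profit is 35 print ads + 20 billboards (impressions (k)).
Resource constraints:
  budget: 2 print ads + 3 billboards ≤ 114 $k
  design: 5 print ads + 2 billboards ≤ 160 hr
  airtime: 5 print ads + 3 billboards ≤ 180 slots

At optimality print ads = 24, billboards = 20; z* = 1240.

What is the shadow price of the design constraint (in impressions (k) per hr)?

Binding: design and airtime. Non-binding: budget (6 unused).
Since budget is not tight, its dual is 0.
From A_Bᵀ y = c: 5·y_design + 5·y_airtime = 35; 2·y_design + 3·y_airtime = 20.
→ y_design = 1 and y_airtime = 6.
Shadow price of design = 1.

1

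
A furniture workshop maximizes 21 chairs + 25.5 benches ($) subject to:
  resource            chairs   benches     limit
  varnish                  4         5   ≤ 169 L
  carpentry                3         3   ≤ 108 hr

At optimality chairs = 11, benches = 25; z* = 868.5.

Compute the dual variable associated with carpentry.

At the optimum: varnish uses 169 of 169 (binding); carpentry uses 108 of 108 (binding).
From A_Bᵀ y = c: 4·y_varnish + 3·y_carpentry = 21; 5·y_varnish + 3·y_carpentry = 25.5.
This yields shadow prices y_varnish = 4.5, y_carpentry = 1.
Shadow price of carpentry = 1.

1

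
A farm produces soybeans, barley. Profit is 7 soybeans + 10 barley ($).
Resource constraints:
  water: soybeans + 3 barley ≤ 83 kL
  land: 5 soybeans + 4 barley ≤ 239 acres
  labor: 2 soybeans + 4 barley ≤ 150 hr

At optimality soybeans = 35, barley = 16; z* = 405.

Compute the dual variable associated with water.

2

At the optimum: water uses 83 of 83 (binding); land uses 239 of 239 (binding); labor uses 134 of 150 (slack = 16).
By complementary slackness, y = 0 for the non-binding constraint.
From A_Bᵀ y = c: 1·y_water + 5·y_land = 7; 3·y_water + 4·y_land = 10.
Solving: y_water = 2, y_land = 1.
Shadow price of water = 2.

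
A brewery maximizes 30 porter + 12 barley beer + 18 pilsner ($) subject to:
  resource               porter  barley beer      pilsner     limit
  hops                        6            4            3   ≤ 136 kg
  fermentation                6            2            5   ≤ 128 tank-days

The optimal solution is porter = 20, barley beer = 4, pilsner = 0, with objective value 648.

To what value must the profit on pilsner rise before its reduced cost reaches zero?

Both hops and fermentation are binding at x*.
Dual feasibility on the basic columns requires 6·y_hops + 6·y_fermentation = 30, 4·y_hops + 2·y_fermentation = 12.
→ y_hops = 1 and y_fermentation = 4.
pilsner enters the basis when its profit ≥ yᵀa₃ = 1·3 + 4·5 = 23.

23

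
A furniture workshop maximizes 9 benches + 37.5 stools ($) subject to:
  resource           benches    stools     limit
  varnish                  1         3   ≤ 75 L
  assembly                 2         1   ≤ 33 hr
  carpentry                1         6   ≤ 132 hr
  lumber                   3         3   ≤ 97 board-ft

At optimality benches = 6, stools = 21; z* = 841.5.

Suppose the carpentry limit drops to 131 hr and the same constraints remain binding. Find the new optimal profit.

835.5

At the optimum: varnish uses 69 of 75 (slack = 6); assembly uses 33 of 33 (binding); carpentry uses 132 of 132 (binding); lumber uses 81 of 97 (slack = 16).
Slack constraints have shadow price 0 (complementary slackness).
Dual feasibility on the basic columns requires 2·y_assembly + 1·y_carpentry = 9, 1·y_assembly + 6·y_carpentry = 37.5.
Solving: y_assembly = 1.5, y_carpentry = 6.
Δz = y_carpentry·Δb = 6 × (-1) = -6, so new z* = 841.5 − 6 = 835.5.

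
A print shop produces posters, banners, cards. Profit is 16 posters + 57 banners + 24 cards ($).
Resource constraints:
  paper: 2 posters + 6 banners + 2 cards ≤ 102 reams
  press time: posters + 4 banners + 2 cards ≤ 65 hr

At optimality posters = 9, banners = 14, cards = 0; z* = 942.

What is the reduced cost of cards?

Both paper and press time are binding at x*.
Dual feasibility on the basic columns requires 2·y_paper + 1·y_press time = 16, 6·y_paper + 4·y_press time = 57.
This yields shadow prices y_paper = 3.5, y_press time = 9.
Reduced cost of cards: c₃ − yᵀa₃ = 24 − (3.5·2 + 9·2) = 24 − 25 = -1.

-1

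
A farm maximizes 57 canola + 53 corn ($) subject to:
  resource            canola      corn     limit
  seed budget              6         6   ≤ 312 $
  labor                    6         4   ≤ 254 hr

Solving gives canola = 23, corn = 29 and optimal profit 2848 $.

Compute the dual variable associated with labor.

2

Both seed budget and labor are binding at x*.
From A_Bᵀ y = c: 6·y_seed budget + 6·y_labor = 57; 6·y_seed budget + 4·y_labor = 53.
This yields shadow prices y_seed budget = 7.5, y_labor = 2.
Shadow price of labor = 2.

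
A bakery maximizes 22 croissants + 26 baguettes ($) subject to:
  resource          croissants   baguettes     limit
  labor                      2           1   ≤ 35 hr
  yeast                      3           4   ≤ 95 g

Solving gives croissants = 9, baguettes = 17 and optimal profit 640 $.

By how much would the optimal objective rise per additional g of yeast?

Both labor and yeast are binding at x*.
Dual feasibility on the basic columns requires 2·y_labor + 3·y_yeast = 22, 1·y_labor + 4·y_yeast = 26.
This yields shadow prices y_labor = 2, y_yeast = 6.
Shadow price of yeast = 6.

6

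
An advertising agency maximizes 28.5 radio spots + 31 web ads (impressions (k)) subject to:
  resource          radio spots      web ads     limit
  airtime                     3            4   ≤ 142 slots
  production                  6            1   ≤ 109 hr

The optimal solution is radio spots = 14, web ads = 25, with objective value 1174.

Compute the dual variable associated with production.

Check each constraint at x*: airtime 142/142 (tight); production 109/109 (tight).
The binding rows give the dual system: 3·y_airtime + 6·y_production = 28.5 and 4·y_airtime + 1·y_production = 31.
This yields shadow prices y_airtime = 7.5, y_production = 1.
Shadow price of production = 1.

1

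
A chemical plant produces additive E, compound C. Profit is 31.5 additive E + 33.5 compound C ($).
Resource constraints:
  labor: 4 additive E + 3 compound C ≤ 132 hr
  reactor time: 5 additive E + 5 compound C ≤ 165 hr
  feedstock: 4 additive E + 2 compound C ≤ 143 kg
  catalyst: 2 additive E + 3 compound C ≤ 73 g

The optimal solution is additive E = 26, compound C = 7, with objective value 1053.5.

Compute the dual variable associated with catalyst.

2

Check each constraint at x*: labor 125/132 (slack 7); reactor time 165/165 (tight); feedstock 118/143 (slack 25); catalyst 73/73 (tight).
Since labor, feedstock are not tight, their duals are 0.
Dual feasibility on the basic columns requires 5·y_reactor time + 2·y_catalyst = 31.5, 5·y_reactor time + 3·y_catalyst = 33.5.
→ y_reactor time = 5.5 and y_catalyst = 2.
Shadow price of catalyst = 2.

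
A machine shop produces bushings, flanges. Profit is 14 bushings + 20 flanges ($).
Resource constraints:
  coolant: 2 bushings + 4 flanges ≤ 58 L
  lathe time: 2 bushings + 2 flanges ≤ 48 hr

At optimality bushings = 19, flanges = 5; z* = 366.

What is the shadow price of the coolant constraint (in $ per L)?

3

Both coolant and lathe time are binding at x*.
From A_Bᵀ y = c: 2·y_coolant + 2·y_lathe time = 14; 4·y_coolant + 2·y_lathe time = 20.
This yields shadow prices y_coolant = 3, y_lathe time = 4.
Shadow price of coolant = 3.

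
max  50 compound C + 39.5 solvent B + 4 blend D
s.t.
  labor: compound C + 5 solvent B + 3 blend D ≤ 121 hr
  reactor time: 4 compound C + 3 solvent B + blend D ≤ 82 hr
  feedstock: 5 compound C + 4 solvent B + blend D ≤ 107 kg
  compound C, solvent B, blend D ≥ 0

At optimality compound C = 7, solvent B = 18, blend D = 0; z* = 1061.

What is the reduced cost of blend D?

-6.5

At the optimum: labor uses 97 of 121 (slack = 24); reactor time uses 82 of 82 (binding); feedstock uses 107 of 107 (binding).
By complementary slackness, y = 0 for the non-binding constraint.
The binding rows give the dual system: 4·y_reactor time + 5·y_feedstock = 50 and 3·y_reactor time + 4·y_feedstock = 39.5.
This yields shadow prices y_reactor time = 2.5, y_feedstock = 8.
Reduced cost of blend D: c₃ − yᵀa₃ = 4 − (2.5·1 + 8·1) = 4 − 10.5 = -6.5.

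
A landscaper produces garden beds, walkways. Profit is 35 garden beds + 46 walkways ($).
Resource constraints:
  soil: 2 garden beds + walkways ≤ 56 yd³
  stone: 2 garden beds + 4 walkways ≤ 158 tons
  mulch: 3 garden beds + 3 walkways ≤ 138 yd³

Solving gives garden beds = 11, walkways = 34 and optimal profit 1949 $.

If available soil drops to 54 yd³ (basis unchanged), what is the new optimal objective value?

1933

Binding: soil and stone. Non-binding: mulch (3 unused).
Since mulch is not tight, its dual is 0.
The binding rows give the dual system: 2·y_soil + 2·y_stone = 35 and 1·y_soil + 4·y_stone = 46.
This yields shadow prices y_soil = 8, y_stone = 9.5.
Δz = y_soil·Δb = 8 × (-2) = -16, so new z* = 1949 − 16 = 1933.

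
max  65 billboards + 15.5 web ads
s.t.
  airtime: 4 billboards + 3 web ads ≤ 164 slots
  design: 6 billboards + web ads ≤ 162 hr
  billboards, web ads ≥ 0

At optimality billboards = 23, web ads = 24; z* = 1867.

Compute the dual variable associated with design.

9.5

At the optimum: airtime uses 164 of 164 (binding); design uses 162 of 162 (binding).
The binding rows give the dual system: 4·y_airtime + 6·y_design = 65 and 3·y_airtime + 1·y_design = 15.5.
This yields shadow prices y_airtime = 2, y_design = 9.5.
Shadow price of design = 9.5.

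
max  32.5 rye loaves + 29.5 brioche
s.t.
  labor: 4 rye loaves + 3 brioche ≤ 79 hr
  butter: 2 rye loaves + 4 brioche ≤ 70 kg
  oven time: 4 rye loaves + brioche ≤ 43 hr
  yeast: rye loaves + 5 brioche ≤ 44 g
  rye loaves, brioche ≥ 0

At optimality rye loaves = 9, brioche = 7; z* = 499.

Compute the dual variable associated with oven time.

7

Binding: oven time and yeast. Non-binding: labor (22 unused), butter (24 unused).
Since labor, butter are not tight, their duals are 0.
From A_Bᵀ y = c: 4·y_oven time + 1·y_yeast = 32.5; 1·y_oven time + 5·y_yeast = 29.5.
This yields shadow prices y_oven time = 7, y_yeast = 4.5.
Shadow price of oven time = 7.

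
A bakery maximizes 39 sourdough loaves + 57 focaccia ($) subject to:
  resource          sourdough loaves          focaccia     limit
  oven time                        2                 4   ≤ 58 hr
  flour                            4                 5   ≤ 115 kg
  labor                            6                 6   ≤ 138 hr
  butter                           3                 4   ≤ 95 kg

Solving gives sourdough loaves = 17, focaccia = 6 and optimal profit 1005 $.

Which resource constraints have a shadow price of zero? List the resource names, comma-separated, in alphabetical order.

butter, flour

oven time: 58/58 (binding)
flour: 98/115 (slack 17)
labor: 138/138 (binding)
butter: 75/95 (slack 20)
By complementary slackness, a constraint with positive slack has shadow price 0 → butter, flour.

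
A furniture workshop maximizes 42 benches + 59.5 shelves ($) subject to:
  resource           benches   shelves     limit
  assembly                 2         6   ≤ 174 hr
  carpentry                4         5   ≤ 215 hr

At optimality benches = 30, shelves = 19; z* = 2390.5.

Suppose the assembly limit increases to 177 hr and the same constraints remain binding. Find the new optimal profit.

2396.5

Both assembly and carpentry are binding at x*.
From A_Bᵀ y = c: 2·y_assembly + 4·y_carpentry = 42; 6·y_assembly + 5·y_carpentry = 59.5.
Solving: y_assembly = 2, y_carpentry = 9.5.
Δz = y_assembly·Δb = 2 × (3) = 6, so new z* = 2390.5 + 6 = 2396.5.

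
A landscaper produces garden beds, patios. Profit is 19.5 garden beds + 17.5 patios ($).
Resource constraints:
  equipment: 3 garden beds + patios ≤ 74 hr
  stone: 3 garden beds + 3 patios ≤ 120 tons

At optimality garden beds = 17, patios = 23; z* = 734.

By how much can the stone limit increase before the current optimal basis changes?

102

Binding constraints: equipment, stone. The basis is B = [[3,1],[3,3]] with det 6.
Per unit increase in stone, x* moves by d = (-0.1667, 0.5).
The basis stays optimal until garden beds reaches 0; allowable increase = 102 tons.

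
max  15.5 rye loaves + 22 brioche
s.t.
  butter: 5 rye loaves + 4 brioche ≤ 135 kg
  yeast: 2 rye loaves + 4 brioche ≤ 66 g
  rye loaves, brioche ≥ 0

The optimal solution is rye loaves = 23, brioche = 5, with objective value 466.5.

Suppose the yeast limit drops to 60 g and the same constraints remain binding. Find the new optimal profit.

Both butter and yeast are binding at x*.
Dual feasibility on the basic columns requires 5·y_butter + 2·y_yeast = 15.5, 4·y_butter + 4·y_yeast = 22.
Solving: y_butter = 1.5, y_yeast = 4.
Δz = y_yeast·Δb = 4 × (-6) = -24, so new z* = 466.5 − 24 = 442.5.

442.5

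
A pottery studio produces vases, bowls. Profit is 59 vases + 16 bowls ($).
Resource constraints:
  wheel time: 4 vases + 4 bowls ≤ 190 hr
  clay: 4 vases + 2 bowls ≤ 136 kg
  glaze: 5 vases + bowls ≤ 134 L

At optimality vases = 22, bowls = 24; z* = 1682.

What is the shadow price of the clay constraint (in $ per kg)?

3.5

Check each constraint at x*: wheel time 184/190 (slack 6); clay 136/136 (tight); glaze 134/134 (tight).
Since wheel time is not tight, its dual is 0.
The binding rows give the dual system: 4·y_clay + 5·y_glaze = 59 and 2·y_clay + 1·y_glaze = 16.
→ y_clay = 3.5 and y_glaze = 9.
Shadow price of clay = 3.5.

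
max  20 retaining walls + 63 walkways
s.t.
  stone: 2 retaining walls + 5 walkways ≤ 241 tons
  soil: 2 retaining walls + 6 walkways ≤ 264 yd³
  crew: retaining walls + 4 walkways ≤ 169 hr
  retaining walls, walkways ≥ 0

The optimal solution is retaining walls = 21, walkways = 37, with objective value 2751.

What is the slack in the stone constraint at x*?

stone used = 2·21 + 5·37 = 227; slack = 241 − 227 = 14.

14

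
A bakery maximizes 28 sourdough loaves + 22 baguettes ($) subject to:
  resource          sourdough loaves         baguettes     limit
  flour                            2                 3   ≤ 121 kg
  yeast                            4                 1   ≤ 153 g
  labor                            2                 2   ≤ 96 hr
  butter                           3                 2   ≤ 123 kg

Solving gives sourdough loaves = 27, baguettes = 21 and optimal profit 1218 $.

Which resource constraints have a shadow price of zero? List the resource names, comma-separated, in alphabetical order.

flour, yeast

flour: 117/121 (slack 4)
yeast: 129/153 (slack 24)
labor: 96/96 (binding)
butter: 123/123 (binding)
By complementary slackness, a constraint with positive slack has shadow price 0 → flour, yeast.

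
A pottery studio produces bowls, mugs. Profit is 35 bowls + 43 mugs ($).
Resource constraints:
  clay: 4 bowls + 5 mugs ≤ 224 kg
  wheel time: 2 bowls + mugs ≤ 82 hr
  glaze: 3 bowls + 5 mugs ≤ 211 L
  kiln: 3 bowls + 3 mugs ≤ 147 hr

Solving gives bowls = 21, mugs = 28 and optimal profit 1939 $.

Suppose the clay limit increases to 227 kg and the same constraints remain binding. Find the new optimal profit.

Binding: clay and kiln. Non-binding: wheel time (12 unused), glaze (8 unused).
Slack constraints have shadow price 0 (complementary slackness).
From A_Bᵀ y = c: 4·y_clay + 3·y_kiln = 35; 5·y_clay + 3·y_kiln = 43.
Solving: y_clay = 8, y_kiln = 1.
Δz = y_clay·Δb = 8 × (3) = 24, so new z* = 1939 + 24 = 1963.

1963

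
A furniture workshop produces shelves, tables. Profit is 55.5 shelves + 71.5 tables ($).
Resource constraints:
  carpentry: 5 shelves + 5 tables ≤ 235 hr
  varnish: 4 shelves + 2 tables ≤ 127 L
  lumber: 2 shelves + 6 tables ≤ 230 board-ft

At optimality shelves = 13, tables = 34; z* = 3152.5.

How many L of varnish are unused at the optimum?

varnish used = 4·13 + 2·34 = 120; slack = 127 − 120 = 7.

7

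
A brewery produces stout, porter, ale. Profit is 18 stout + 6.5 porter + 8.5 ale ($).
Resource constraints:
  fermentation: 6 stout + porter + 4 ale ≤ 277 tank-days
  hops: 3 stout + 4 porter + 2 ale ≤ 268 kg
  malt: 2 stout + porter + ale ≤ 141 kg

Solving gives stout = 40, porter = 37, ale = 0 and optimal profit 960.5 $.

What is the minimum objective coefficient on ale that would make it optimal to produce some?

12

At the optimum: fermentation uses 277 of 277 (binding); hops uses 268 of 268 (binding); malt uses 117 of 141 (slack = 24).
Slack constraints have shadow price 0 (complementary slackness).
Dual feasibility on the basic columns requires 6·y_fermentation + 3·y_hops = 18, 1·y_fermentation + 4·y_hops = 6.5.
This yields shadow prices y_fermentation = 2.5, y_hops = 1.
ale enters the basis when its profit ≥ yᵀa₃ = 2.5·4 + 1·2 = 12.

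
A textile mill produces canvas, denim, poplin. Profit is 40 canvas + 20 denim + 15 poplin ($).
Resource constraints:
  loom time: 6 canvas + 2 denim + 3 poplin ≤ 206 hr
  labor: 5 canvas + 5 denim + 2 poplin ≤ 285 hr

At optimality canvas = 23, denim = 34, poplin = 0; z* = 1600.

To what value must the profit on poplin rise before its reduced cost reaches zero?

19

Both loom time and labor are binding at x*.
Dual feasibility on the basic columns requires 6·y_loom time + 5·y_labor = 40, 2·y_loom time + 5·y_labor = 20.
This yields shadow prices y_loom time = 5, y_labor = 2.
poplin enters the basis when its profit ≥ yᵀa₃ = 5·3 + 2·2 = 19.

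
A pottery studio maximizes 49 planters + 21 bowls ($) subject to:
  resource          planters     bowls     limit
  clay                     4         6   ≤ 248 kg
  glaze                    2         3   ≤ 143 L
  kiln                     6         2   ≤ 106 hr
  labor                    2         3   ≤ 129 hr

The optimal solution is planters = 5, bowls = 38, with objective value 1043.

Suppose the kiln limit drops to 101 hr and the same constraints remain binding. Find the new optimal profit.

At the optimum: clay uses 248 of 248 (binding); glaze uses 124 of 143 (slack = 19); kiln uses 106 of 106 (binding); labor uses 124 of 129 (slack = 5).
Since glaze, labor are not tight, their duals are 0.
From A_Bᵀ y = c: 4·y_clay + 6·y_kiln = 49; 6·y_clay + 2·y_kiln = 21.
→ y_clay = 1 and y_kiln = 7.5.
Δz = y_kiln·Δb = 7.5 × (-5) = -37.5, so new z* = 1043 − 37.5 = 1005.5.

1005.5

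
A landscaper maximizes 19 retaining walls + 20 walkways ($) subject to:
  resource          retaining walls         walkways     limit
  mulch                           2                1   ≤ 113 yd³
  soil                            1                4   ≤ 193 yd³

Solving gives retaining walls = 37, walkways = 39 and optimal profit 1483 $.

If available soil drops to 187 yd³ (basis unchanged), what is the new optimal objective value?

1465

Check each constraint at x*: mulch 113/113 (tight); soil 193/193 (tight).
Dual feasibility on the basic columns requires 2·y_mulch + 1·y_soil = 19, 1·y_mulch + 4·y_soil = 20.
Solving: y_mulch = 8, y_soil = 3.
Δz = y_soil·Δb = 3 × (-6) = -18, so new z* = 1483 − 18 = 1465.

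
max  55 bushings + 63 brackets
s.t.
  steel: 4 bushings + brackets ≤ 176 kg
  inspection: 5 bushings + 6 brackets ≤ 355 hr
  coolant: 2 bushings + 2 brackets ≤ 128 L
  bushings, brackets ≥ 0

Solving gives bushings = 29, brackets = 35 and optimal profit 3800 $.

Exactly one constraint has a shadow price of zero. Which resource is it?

steel: 151/176 (slack 25)
inspection: 355/355 (binding)
coolant: 128/128 (binding)
By complementary slackness, a constraint with positive slack has shadow price 0 → steel.

steel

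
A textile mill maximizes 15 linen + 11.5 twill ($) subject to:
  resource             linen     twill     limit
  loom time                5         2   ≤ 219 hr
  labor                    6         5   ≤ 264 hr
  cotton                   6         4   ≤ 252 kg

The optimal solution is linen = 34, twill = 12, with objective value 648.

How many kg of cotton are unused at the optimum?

0

cotton used = 6·34 + 4·12 = 252; slack = 252 − 252 = 0.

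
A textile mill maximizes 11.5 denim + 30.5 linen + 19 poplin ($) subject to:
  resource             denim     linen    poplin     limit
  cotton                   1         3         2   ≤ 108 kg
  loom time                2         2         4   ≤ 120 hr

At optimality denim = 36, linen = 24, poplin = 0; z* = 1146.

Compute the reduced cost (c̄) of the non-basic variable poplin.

-4

Check each constraint at x*: cotton 108/108 (tight); loom time 120/120 (tight).
The binding rows give the dual system: 1·y_cotton + 2·y_loom time = 11.5 and 3·y_cotton + 2·y_loom time = 30.5.
→ y_cotton = 9.5 and y_loom time = 1.
Reduced cost of poplin: c₃ − yᵀa₃ = 19 − (9.5·2 + 1·4) = 19 − 23 = -4.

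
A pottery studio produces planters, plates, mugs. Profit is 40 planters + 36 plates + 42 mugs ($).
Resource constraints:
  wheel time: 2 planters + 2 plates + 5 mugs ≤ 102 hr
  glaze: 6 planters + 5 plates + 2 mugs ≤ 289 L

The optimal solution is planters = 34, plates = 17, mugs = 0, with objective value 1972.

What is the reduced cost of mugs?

-6

Check each constraint at x*: wheel time 102/102 (tight); glaze 289/289 (tight).
The binding rows give the dual system: 2·y_wheel time + 6·y_glaze = 40 and 2·y_wheel time + 5·y_glaze = 36.
→ y_wheel time = 8 and y_glaze = 4.
Reduced cost of mugs: c₃ − yᵀa₃ = 42 − (8·5 + 4·2) = 42 − 48 = -6.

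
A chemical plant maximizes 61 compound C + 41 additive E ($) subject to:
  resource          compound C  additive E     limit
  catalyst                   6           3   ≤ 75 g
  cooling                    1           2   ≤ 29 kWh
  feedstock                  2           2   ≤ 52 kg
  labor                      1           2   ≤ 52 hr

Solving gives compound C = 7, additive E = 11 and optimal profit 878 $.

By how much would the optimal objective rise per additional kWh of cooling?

7

Check each constraint at x*: catalyst 75/75 (tight); cooling 29/29 (tight); feedstock 36/52 (slack 16); labor 29/52 (slack 23).
By complementary slackness, y = 0 for the non-binding constraints.
Dual feasibility on the basic columns requires 6·y_catalyst + 1·y_cooling = 61, 3·y_catalyst + 2·y_cooling = 41.
This yields shadow prices y_catalyst = 9, y_cooling = 7.
Shadow price of cooling = 7.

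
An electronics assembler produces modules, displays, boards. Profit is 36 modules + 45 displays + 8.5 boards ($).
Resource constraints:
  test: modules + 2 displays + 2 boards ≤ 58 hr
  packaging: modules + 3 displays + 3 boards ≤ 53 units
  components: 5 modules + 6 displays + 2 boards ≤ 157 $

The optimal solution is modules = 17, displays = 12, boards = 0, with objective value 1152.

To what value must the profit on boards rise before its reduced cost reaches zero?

Binding: packaging and components. Non-binding: test (17 unused).
By complementary slackness, y = 0 for the non-binding constraint.
From A_Bᵀ y = c: 1·y_packaging + 5·y_components = 36; 3·y_packaging + 6·y_components = 45.
This yields shadow prices y_packaging = 1, y_components = 7.
boards enters the basis when its profit ≥ yᵀa₃ = 1·3 + 7·2 = 17.

17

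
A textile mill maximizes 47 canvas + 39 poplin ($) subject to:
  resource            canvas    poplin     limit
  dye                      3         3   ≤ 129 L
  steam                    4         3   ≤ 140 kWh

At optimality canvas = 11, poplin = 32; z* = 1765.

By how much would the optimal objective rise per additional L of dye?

5

Check each constraint at x*: dye 129/129 (tight); steam 140/140 (tight).
Dual feasibility on the basic columns requires 3·y_dye + 4·y_steam = 47, 3·y_dye + 3·y_steam = 39.
This yields shadow prices y_dye = 5, y_steam = 8.
Shadow price of dye = 5.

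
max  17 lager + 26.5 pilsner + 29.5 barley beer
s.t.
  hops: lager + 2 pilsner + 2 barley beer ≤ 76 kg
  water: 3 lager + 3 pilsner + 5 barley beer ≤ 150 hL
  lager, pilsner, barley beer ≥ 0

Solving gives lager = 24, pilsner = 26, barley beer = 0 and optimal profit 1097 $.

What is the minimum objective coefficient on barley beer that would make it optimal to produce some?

31.5

At the optimum: hops uses 76 of 76 (binding); water uses 150 of 150 (binding).
From A_Bᵀ y = c: 1·y_hops + 3·y_water = 17; 2·y_hops + 3·y_water = 26.5.
→ y_hops = 9.5 and y_water = 2.5.
barley beer enters the basis when its profit ≥ yᵀa₃ = 9.5·2 + 2.5·5 = 31.5.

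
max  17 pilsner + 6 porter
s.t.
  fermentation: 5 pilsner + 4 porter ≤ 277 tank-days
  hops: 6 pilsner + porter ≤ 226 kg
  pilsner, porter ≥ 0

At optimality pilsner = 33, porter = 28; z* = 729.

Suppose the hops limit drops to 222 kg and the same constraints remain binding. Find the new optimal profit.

721

At the optimum: fermentation uses 277 of 277 (binding); hops uses 226 of 226 (binding).
Dual feasibility on the basic columns requires 5·y_fermentation + 6·y_hops = 17, 4·y_fermentation + 1·y_hops = 6.
→ y_fermentation = 1 and y_hops = 2.
Δz = y_hops·Δb = 2 × (-4) = -8, so new z* = 729 − 8 = 721.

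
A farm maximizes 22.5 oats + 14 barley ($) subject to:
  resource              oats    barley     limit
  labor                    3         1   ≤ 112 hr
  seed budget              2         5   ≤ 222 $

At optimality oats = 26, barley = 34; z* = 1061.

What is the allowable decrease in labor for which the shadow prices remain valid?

Binding constraints: labor, seed budget. The basis is B = [[3,1],[2,5]] with det 13.
Per unit decrease in labor, x* moves by d = (-0.3846, 0.1538).
The basis stays optimal until oats reaches 0; allowable decrease = 67.6 hr.

67.6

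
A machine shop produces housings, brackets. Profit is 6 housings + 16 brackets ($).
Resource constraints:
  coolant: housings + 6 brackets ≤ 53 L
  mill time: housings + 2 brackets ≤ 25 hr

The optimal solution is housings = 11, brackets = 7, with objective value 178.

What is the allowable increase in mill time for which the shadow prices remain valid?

28

Binding constraints: coolant, mill time. The basis is B = [[1,6],[1,2]] with det -4.
Per unit increase in mill time, x* moves by d = (1.5, -0.25).
The basis stays optimal until brackets reaches 0; allowable increase = 28 hr.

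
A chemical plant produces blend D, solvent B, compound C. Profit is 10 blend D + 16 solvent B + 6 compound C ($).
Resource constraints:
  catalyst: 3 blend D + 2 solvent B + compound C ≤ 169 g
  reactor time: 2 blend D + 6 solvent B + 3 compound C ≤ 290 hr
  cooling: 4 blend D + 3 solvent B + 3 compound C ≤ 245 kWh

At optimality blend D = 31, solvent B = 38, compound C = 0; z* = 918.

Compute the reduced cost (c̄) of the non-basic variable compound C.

At the optimum: catalyst uses 169 of 169 (binding); reactor time uses 290 of 290 (binding); cooling uses 238 of 245 (slack = 7).
Slack constraints have shadow price 0 (complementary slackness).
The binding rows give the dual system: 3·y_catalyst + 2·y_reactor time = 10 and 2·y_catalyst + 6·y_reactor time = 16.
Solving: y_catalyst = 2, y_reactor time = 2.
Reduced cost of compound C: c₃ − yᵀa₃ = 6 − (2·1 + 2·3) = 6 − 8 = -2.

-2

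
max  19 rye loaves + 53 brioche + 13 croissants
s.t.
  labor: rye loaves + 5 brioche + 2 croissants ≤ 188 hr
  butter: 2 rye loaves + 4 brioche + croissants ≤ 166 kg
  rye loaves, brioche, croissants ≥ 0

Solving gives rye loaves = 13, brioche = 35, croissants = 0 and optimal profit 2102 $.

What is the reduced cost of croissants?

-4

Check each constraint at x*: labor 188/188 (tight); butter 166/166 (tight).
Dual feasibility on the basic columns requires 1·y_labor + 2·y_butter = 19, 5·y_labor + 4·y_butter = 53.
This yields shadow prices y_labor = 5, y_butter = 7.
Reduced cost of croissants: c₃ − yᵀa₃ = 13 − (5·2 + 7·1) = 13 − 17 = -4.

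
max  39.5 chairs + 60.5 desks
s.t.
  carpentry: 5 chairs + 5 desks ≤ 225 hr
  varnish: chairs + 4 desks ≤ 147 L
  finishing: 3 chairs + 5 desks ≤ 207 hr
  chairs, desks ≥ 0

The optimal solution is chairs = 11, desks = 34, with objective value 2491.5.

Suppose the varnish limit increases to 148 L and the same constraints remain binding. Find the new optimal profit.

Check each constraint at x*: carpentry 225/225 (tight); varnish 147/147 (tight); finishing 203/207 (slack 4).
By complementary slackness, y = 0 for the non-binding constraint.
Dual feasibility on the basic columns requires 5·y_carpentry + 1·y_varnish = 39.5, 5·y_carpentry + 4·y_varnish = 60.5.
This yields shadow prices y_carpentry = 6.5, y_varnish = 7.
Δz = y_varnish·Δb = 7 × (1) = 7, so new z* = 2491.5 + 7 = 2498.5.

2498.5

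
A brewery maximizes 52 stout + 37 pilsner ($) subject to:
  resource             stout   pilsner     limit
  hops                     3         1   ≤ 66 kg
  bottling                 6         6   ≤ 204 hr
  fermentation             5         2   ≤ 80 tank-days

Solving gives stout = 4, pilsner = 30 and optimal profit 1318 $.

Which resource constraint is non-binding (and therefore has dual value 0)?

hops: 42/66 (slack 24)
bottling: 204/204 (binding)
fermentation: 80/80 (binding)
By complementary slackness, a constraint with positive slack has shadow price 0 → hops.

hops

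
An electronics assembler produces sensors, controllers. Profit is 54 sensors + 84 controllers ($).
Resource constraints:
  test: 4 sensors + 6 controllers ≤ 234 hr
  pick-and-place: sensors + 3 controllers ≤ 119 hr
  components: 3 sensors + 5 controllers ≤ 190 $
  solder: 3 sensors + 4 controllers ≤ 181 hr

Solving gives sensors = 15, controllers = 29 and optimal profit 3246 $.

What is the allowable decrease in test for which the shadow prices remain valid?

6

Binding constraints: test, components. The basis is B = [[4,6],[3,5]] with det 2.
Per unit decrease in test, x* moves by d = (-2.5, 1.5).
The basis stays optimal until sensors reaches 0; allowable decrease = 6 hr.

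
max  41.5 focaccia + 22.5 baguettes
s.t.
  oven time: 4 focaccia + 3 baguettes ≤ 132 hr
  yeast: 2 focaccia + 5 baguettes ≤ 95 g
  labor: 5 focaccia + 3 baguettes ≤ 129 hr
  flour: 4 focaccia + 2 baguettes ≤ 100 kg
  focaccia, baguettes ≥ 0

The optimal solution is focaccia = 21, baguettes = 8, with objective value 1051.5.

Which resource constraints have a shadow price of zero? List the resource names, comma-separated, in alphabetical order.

oven time, yeast

oven time: 108/132 (slack 24)
yeast: 82/95 (slack 13)
labor: 129/129 (binding)
flour: 100/100 (binding)
By complementary slackness, a constraint with positive slack has shadow price 0 → oven time, yeast.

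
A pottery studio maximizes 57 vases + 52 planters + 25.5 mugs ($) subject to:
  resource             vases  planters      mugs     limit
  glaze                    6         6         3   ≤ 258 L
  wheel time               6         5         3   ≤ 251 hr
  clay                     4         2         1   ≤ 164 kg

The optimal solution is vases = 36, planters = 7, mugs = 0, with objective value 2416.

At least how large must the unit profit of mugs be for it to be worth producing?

28.5

Check each constraint at x*: glaze 258/258 (tight); wheel time 251/251 (tight); clay 158/164 (slack 6).
Since clay is not tight, its dual is 0.
The binding rows give the dual system: 6·y_glaze + 6·y_wheel time = 57 and 6·y_glaze + 5·y_wheel time = 52.
This yields shadow prices y_glaze = 4.5, y_wheel time = 5.
mugs enters the basis when its profit ≥ yᵀa₃ = 4.5·3 + 5·3 = 28.5.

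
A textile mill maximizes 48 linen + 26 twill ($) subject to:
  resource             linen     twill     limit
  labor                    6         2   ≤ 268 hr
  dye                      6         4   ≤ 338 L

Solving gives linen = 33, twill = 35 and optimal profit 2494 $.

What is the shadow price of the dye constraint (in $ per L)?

5

Check each constraint at x*: labor 268/268 (tight); dye 338/338 (tight).
From A_Bᵀ y = c: 6·y_labor + 6·y_dye = 48; 2·y_labor + 4·y_dye = 26.
This yields shadow prices y_labor = 3, y_dye = 5.
Shadow price of dye = 5.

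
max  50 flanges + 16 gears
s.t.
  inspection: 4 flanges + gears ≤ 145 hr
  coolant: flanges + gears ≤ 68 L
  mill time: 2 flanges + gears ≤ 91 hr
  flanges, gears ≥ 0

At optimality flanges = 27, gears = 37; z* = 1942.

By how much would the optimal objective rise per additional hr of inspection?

9

Binding: inspection and mill time. Non-binding: coolant (4 unused).
Slack constraints have shadow price 0 (complementary slackness).
From A_Bᵀ y = c: 4·y_inspection + 2·y_mill time = 50; 1·y_inspection + 1·y_mill time = 16.
→ y_inspection = 9 and y_mill time = 7.
Shadow price of inspection = 9.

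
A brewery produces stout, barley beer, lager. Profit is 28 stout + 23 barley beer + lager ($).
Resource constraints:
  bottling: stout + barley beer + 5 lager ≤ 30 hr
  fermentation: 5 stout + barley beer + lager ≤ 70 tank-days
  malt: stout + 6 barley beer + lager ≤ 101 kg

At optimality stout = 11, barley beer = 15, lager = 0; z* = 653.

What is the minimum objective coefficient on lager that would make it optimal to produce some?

8

Binding: fermentation and malt. Non-binding: bottling (4 unused).
Since bottling is not tight, its dual is 0.
The binding rows give the dual system: 5·y_fermentation + 1·y_malt = 28 and 1·y_fermentation + 6·y_malt = 23.
This yields shadow prices y_fermentation = 5, y_malt = 3.
lager enters the basis when its profit ≥ yᵀa₃ = 5·1 + 3·1 = 8.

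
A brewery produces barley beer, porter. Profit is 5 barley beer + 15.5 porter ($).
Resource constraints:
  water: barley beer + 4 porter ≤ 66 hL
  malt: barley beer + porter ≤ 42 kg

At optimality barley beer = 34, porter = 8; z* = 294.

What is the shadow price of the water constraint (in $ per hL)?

At the optimum: water uses 66 of 66 (binding); malt uses 42 of 42 (binding).
Dual feasibility on the basic columns requires 1·y_water + 1·y_malt = 5, 4·y_water + 1·y_malt = 15.5.
This yields shadow prices y_water = 3.5, y_malt = 1.5.
Shadow price of water = 3.5.

3.5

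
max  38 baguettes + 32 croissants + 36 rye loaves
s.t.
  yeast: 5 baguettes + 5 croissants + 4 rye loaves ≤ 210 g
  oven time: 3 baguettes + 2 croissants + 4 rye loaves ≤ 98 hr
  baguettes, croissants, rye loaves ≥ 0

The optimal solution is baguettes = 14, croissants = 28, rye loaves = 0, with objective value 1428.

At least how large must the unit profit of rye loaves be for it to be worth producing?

40

At the optimum: yeast uses 210 of 210 (binding); oven time uses 98 of 98 (binding).
Dual feasibility on the basic columns requires 5·y_yeast + 3·y_oven time = 38, 5·y_yeast + 2·y_oven time = 32.
Solving: y_yeast = 4, y_oven time = 6.
rye loaves enters the basis when its profit ≥ yᵀa₃ = 4·4 + 6·4 = 40.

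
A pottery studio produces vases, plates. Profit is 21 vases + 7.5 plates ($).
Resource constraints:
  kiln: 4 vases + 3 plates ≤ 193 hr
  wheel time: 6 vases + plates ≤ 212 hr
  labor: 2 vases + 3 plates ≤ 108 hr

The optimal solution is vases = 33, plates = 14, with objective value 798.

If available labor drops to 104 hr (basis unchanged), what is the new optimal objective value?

Check each constraint at x*: kiln 174/193 (slack 19); wheel time 212/212 (tight); labor 108/108 (tight).
Slack constraints have shadow price 0 (complementary slackness).
The binding rows give the dual system: 6·y_wheel time + 2·y_labor = 21 and 1·y_wheel time + 3·y_labor = 7.5.
Solving: y_wheel time = 3, y_labor = 1.5.
Δz = y_labor·Δb = 1.5 × (-4) = -6, so new z* = 798 − 6 = 792.

792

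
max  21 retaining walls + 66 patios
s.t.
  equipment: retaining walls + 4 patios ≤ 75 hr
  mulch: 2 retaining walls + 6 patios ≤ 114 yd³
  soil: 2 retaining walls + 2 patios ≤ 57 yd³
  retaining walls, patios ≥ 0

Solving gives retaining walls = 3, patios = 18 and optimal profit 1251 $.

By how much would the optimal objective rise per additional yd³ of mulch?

9

Binding: equipment and mulch. Non-binding: soil (15 unused).
By complementary slackness, y = 0 for the non-binding constraint.
The binding rows give the dual system: 1·y_equipment + 2·y_mulch = 21 and 4·y_equipment + 6·y_mulch = 66.
This yields shadow prices y_equipment = 3, y_mulch = 9.
Shadow price of mulch = 9.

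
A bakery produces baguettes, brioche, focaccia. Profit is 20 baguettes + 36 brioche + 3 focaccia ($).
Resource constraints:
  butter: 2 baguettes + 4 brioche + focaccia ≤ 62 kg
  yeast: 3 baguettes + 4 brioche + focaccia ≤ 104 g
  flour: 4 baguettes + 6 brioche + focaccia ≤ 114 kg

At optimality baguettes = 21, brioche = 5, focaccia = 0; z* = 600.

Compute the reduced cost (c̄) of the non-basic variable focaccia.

Binding: butter and flour. Non-binding: yeast (21 unused).
Since yeast is not tight, its dual is 0.
Dual feasibility on the basic columns requires 2·y_butter + 4·y_flour = 20, 4·y_butter + 6·y_flour = 36.
→ y_butter = 6 and y_flour = 2.
Reduced cost of focaccia: c₃ − yᵀa₃ = 3 − (6·1 + 2·1) = 3 − 8 = -5.

-5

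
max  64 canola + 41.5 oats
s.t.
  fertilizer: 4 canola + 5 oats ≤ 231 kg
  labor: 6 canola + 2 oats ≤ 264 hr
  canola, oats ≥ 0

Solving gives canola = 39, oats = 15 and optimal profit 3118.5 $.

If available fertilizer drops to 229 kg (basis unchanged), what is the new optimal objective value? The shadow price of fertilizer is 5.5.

3107.5

Δb = -2, so new z* = 3118.5 + (5.5)·(-2) = 3118.5 − 11 = 3107.5.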